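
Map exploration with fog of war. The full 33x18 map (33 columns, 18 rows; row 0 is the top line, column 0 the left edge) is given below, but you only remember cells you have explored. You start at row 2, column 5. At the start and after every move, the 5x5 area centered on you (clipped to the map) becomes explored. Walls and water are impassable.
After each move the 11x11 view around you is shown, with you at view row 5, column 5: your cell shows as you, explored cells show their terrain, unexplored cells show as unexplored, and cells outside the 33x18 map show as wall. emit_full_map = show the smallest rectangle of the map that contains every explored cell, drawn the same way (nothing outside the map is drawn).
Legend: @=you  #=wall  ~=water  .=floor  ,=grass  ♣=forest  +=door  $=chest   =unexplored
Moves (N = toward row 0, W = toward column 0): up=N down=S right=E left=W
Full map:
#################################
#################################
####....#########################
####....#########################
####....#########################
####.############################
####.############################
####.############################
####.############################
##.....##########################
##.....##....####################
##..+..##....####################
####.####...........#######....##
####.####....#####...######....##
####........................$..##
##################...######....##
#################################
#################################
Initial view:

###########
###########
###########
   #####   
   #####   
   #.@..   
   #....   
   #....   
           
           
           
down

###########
###########
   #####   
   #####   
   #....   
   #.@..   
   #....   
   #.###   
           
           
           

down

###########
   #####   
   #####   
   #....   
   #....   
   #.@..   
   #.###   
   #.###   
           
           
           

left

###########
#   #####  
#   #####  
#  ##....  
#  ##....  
#  ##@...  
#  ##.###  
#  ##.###  
#          
#          
#          

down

#   #####  
#   #####  
#  ##....  
#  ##....  
#  ##....  
#  ##@###  
#  ##.###  
#  ##.##   
#          
#          
#          

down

#   #####  
#  ##....  
#  ##....  
#  ##....  
#  ##.###  
#  ##@###  
#  ##.##   
#  ##.##   
#          
#          
#          

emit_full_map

 #####
 #####
##....
##....
##....
##.###
##@###
##.## 
##.## 

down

#  ##....  
#  ##....  
#  ##....  
#  ##.###  
#  ##.###  
#  ##@##   
#  ##.##   
#  .....   
#          
#          
#          

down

#  ##....  
#  ##....  
#  ##.###  
#  ##.###  
#  ##.##   
#  ##@##   
#  .....   
#  .....   
#          
#          
#          

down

#  ##....  
#  ##.###  
#  ##.###  
#  ##.##   
#  ##.##   
#  ..@..   
#  .....   
#  ..+..   
#          
#          
#          

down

#  ##.###  
#  ##.###  
#  ##.##   
#  ##.##   
#  .....   
#  ..@..   
#  ..+..   
#  ##.##   
#          
#          
#          

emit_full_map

 #####
 #####
##....
##....
##....
##.###
##.###
##.## 
##.## 
..... 
..@.. 
..+.. 
##.## 

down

#  ##.###  
#  ##.##   
#  ##.##   
#  .....   
#  .....   
#  ..@..   
#  ##.##   
#  ##.##   
#          
#          
#          

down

#  ##.##   
#  ##.##   
#  .....   
#  .....   
#  ..+..   
#  ##@##   
#  ##.##   
#  ##...   
#          
#          
#          

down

#  ##.##   
#  .....   
#  .....   
#  ..+..   
#  ##.##   
#  ##@##   
#  ##...   
#  #####   
#          
#          
###########

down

#  .....   
#  .....   
#  ..+..   
#  ##.##   
#  ##.##   
#  ##@..   
#  #####   
#  #####   
#          
###########
###########

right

  .....    
  .....    
  ..+..    
  ##.###   
  ##.###   
  ##.@..   
  ######   
  ######   
           
###########
###########

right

 .....     
 .....     
 ..+..     
 ##.####   
 ##.####   
 ##..@..   
 #######   
 #######   
           
###########
###########

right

.....      
.....      
..+..      
##.####.   
##.####.   
##...@..   
########   
########   
           
###########
###########

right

....       
....       
.+..       
#.####..   
#.####..   
#....@..   
########   
########   
           
###########
###########

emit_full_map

 #####   
 #####   
##....   
##....   
##....   
##.###   
##.###   
##.##    
##.##    
.....    
.....    
..+..    
##.####..
##.####..
##....@..
#########
#########

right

...        
...        
+..        
.####...   
.####...   
.....@..   
########   
########   
           
###########
###########

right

..         
..         
..         
####....   
####....   
.....@..   
########   
########   
           
###########
###########

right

.          
.          
.          
###.....   
###....#   
.....@..   
########   
########   
           
###########
###########

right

           
           
           
##......   
##....##   
.....@..   
########   
########   
           
###########
###########

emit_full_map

 #####       
 #####       
##....       
##....       
##....       
##.###       
##.###       
##.##        
##.##        
.....        
.....        
..+..        
##.####......
##.####....##
##........@..
#############
#############

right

           
           
           
#.......   
#....###   
.....@..   
########   
########   
           
###########
###########

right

           
           
           
........   
....####   
.....@..   
########   
########   
           
###########
###########

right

           
           
           
........   
...#####   
.....@..   
########   
########   
           
###########
###########

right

           
           
           
........   
..#####.   
.....@..   
#######.   
########   
           
###########
###########

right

           
           
           
........   
.#####..   
.....@..   
######..   
########   
           
###########
###########

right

           
           
           
.......#   
#####...   
.....@..   
#####...   
########   
           
###########
###########

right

           
           
           
......##   
####...#   
.....@..   
####...#   
########   
           
###########
###########

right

           
           
           
.....###   
###...##   
.....@..   
###...##   
########   
           
###########
###########

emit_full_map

 #####               
 #####               
##....               
##....               
##....               
##.###               
##.###               
##.##                
##.##                
.....                
.....                
..+..                
##.####...........###
##.####....#####...##
##................@..
################...##
#####################


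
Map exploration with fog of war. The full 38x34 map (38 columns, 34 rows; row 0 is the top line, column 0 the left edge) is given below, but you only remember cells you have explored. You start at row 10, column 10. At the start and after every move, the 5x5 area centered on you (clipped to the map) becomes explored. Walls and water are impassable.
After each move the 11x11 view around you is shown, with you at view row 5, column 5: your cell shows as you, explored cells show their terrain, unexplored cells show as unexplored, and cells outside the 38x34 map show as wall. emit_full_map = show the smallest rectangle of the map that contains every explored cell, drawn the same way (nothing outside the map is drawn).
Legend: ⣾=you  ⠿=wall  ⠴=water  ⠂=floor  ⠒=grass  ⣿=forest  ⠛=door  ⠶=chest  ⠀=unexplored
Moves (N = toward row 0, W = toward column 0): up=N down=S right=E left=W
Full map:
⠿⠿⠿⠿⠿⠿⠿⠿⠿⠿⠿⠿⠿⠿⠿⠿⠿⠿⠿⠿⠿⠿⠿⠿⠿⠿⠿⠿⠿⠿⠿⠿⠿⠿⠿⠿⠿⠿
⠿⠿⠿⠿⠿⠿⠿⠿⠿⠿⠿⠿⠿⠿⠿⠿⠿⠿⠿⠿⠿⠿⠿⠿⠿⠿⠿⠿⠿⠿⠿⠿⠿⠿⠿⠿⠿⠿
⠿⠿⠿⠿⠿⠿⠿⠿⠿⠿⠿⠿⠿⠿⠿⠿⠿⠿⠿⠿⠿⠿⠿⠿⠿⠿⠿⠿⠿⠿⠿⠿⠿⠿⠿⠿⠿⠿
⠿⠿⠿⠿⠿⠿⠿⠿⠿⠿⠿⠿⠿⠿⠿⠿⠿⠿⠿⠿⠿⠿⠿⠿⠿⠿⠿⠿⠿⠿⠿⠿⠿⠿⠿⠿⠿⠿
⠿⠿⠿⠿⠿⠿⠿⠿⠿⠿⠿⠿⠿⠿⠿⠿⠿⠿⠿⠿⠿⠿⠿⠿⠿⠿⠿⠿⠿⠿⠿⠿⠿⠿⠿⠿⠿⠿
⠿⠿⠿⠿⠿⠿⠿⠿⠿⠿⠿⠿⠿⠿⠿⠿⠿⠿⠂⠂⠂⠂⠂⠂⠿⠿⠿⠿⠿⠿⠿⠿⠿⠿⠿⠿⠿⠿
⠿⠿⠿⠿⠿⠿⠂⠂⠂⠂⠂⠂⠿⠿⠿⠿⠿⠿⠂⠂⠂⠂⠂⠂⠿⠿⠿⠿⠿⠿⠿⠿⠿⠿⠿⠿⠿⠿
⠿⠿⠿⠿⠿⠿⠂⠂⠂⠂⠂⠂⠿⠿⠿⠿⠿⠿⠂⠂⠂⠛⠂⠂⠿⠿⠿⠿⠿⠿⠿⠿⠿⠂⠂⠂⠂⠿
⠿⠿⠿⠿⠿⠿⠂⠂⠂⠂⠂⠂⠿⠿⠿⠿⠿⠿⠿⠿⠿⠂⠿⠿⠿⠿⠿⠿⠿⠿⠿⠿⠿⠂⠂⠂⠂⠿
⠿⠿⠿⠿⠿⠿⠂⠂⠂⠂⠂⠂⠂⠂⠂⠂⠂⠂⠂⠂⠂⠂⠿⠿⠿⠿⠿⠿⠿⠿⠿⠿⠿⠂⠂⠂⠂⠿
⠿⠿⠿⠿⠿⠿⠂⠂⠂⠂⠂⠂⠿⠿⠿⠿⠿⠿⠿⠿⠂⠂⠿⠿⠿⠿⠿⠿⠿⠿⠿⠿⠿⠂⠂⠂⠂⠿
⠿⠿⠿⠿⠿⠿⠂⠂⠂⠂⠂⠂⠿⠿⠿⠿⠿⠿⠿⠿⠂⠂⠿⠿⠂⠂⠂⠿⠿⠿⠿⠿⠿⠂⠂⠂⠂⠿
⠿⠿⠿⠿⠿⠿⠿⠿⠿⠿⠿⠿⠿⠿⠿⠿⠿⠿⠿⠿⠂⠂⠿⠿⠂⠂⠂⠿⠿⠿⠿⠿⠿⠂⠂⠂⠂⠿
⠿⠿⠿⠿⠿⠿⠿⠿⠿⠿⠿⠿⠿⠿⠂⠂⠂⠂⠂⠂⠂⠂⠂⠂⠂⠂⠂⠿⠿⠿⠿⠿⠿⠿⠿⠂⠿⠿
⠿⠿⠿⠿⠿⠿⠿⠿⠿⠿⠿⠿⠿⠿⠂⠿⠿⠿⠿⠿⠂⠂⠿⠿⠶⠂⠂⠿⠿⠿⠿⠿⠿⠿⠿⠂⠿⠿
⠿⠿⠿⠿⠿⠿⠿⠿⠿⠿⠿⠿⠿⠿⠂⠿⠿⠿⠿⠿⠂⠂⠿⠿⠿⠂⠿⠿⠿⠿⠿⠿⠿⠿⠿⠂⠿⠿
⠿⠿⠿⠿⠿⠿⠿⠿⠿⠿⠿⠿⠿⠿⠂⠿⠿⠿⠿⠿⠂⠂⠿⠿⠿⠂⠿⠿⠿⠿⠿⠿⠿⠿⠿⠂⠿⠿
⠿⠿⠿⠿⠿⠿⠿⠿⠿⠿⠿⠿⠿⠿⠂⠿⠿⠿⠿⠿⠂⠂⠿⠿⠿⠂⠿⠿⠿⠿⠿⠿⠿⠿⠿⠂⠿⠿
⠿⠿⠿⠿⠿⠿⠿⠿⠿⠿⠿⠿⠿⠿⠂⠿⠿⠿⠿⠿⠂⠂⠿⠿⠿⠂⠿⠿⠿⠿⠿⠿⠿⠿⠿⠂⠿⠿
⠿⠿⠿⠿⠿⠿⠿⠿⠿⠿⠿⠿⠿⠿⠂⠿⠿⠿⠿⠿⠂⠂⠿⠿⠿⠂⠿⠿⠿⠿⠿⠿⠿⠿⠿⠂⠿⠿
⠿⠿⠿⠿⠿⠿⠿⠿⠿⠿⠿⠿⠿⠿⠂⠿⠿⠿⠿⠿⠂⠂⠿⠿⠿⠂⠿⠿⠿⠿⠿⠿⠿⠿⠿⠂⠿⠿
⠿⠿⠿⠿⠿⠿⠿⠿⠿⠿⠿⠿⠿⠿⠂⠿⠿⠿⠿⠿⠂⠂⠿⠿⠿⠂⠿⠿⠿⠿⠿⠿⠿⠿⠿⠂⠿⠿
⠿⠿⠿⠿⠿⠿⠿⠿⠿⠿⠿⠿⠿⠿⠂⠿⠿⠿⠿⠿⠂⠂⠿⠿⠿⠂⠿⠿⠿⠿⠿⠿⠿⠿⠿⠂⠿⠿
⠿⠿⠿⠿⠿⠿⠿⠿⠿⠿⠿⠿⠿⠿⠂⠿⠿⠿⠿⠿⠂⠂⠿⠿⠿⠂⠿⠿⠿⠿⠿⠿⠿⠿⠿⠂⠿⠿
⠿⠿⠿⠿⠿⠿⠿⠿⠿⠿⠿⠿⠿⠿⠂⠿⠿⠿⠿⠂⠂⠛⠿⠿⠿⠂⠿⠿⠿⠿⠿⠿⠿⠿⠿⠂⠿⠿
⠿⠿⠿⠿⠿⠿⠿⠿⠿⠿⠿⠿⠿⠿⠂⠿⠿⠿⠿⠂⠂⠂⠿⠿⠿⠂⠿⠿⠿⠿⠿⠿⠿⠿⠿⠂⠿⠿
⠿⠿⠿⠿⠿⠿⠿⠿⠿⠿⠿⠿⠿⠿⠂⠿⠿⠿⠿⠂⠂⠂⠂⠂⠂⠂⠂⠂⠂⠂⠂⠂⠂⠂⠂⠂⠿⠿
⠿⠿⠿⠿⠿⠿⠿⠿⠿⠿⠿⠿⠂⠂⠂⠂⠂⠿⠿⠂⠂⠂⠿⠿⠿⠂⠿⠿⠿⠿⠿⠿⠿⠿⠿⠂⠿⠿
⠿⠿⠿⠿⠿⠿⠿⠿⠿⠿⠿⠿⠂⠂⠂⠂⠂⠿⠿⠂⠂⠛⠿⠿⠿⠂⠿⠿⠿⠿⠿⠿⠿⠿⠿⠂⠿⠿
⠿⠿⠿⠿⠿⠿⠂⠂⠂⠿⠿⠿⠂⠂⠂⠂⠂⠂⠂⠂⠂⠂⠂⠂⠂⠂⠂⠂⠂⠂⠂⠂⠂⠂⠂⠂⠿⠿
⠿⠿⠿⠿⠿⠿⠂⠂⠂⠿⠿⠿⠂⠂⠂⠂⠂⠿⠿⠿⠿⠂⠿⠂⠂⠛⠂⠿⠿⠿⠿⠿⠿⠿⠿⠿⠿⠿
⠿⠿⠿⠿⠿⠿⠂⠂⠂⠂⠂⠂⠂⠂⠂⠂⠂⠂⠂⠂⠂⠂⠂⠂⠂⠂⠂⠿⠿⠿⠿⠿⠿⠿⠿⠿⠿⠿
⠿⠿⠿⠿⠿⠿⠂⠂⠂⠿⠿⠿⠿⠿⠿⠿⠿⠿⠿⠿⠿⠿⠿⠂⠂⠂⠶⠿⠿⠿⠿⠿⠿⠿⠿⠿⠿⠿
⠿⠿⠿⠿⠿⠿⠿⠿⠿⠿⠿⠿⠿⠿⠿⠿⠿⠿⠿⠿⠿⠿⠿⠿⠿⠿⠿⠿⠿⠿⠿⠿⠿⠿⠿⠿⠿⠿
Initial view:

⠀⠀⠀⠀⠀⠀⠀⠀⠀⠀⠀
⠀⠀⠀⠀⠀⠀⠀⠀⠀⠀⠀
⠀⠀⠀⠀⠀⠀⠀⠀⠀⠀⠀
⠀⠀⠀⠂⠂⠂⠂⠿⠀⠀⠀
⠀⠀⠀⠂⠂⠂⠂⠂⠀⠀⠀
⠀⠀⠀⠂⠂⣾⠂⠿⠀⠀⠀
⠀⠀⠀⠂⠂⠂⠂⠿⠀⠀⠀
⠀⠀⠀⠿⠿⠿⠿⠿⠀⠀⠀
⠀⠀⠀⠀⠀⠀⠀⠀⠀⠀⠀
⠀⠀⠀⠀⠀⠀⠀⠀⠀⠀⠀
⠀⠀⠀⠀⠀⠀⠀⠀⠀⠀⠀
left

⠀⠀⠀⠀⠀⠀⠀⠀⠀⠀⠀
⠀⠀⠀⠀⠀⠀⠀⠀⠀⠀⠀
⠀⠀⠀⠀⠀⠀⠀⠀⠀⠀⠀
⠀⠀⠀⠂⠂⠂⠂⠂⠿⠀⠀
⠀⠀⠀⠂⠂⠂⠂⠂⠂⠀⠀
⠀⠀⠀⠂⠂⣾⠂⠂⠿⠀⠀
⠀⠀⠀⠂⠂⠂⠂⠂⠿⠀⠀
⠀⠀⠀⠿⠿⠿⠿⠿⠿⠀⠀
⠀⠀⠀⠀⠀⠀⠀⠀⠀⠀⠀
⠀⠀⠀⠀⠀⠀⠀⠀⠀⠀⠀
⠀⠀⠀⠀⠀⠀⠀⠀⠀⠀⠀

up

⠀⠀⠀⠀⠀⠀⠀⠀⠀⠀⠀
⠀⠀⠀⠀⠀⠀⠀⠀⠀⠀⠀
⠀⠀⠀⠀⠀⠀⠀⠀⠀⠀⠀
⠀⠀⠀⠂⠂⠂⠂⠂⠀⠀⠀
⠀⠀⠀⠂⠂⠂⠂⠂⠿⠀⠀
⠀⠀⠀⠂⠂⣾⠂⠂⠂⠀⠀
⠀⠀⠀⠂⠂⠂⠂⠂⠿⠀⠀
⠀⠀⠀⠂⠂⠂⠂⠂⠿⠀⠀
⠀⠀⠀⠿⠿⠿⠿⠿⠿⠀⠀
⠀⠀⠀⠀⠀⠀⠀⠀⠀⠀⠀
⠀⠀⠀⠀⠀⠀⠀⠀⠀⠀⠀

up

⠀⠀⠀⠀⠀⠀⠀⠀⠀⠀⠀
⠀⠀⠀⠀⠀⠀⠀⠀⠀⠀⠀
⠀⠀⠀⠀⠀⠀⠀⠀⠀⠀⠀
⠀⠀⠀⠂⠂⠂⠂⠂⠀⠀⠀
⠀⠀⠀⠂⠂⠂⠂⠂⠀⠀⠀
⠀⠀⠀⠂⠂⣾⠂⠂⠿⠀⠀
⠀⠀⠀⠂⠂⠂⠂⠂⠂⠀⠀
⠀⠀⠀⠂⠂⠂⠂⠂⠿⠀⠀
⠀⠀⠀⠂⠂⠂⠂⠂⠿⠀⠀
⠀⠀⠀⠿⠿⠿⠿⠿⠿⠀⠀
⠀⠀⠀⠀⠀⠀⠀⠀⠀⠀⠀

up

⠀⠀⠀⠀⠀⠀⠀⠀⠀⠀⠀
⠀⠀⠀⠀⠀⠀⠀⠀⠀⠀⠀
⠀⠀⠀⠀⠀⠀⠀⠀⠀⠀⠀
⠀⠀⠀⠿⠿⠿⠿⠿⠀⠀⠀
⠀⠀⠀⠂⠂⠂⠂⠂⠀⠀⠀
⠀⠀⠀⠂⠂⣾⠂⠂⠀⠀⠀
⠀⠀⠀⠂⠂⠂⠂⠂⠿⠀⠀
⠀⠀⠀⠂⠂⠂⠂⠂⠂⠀⠀
⠀⠀⠀⠂⠂⠂⠂⠂⠿⠀⠀
⠀⠀⠀⠂⠂⠂⠂⠂⠿⠀⠀
⠀⠀⠀⠿⠿⠿⠿⠿⠿⠀⠀

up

⠀⠀⠀⠀⠀⠀⠀⠀⠀⠀⠀
⠀⠀⠀⠀⠀⠀⠀⠀⠀⠀⠀
⠀⠀⠀⠀⠀⠀⠀⠀⠀⠀⠀
⠀⠀⠀⠿⠿⠿⠿⠿⠀⠀⠀
⠀⠀⠀⠿⠿⠿⠿⠿⠀⠀⠀
⠀⠀⠀⠂⠂⣾⠂⠂⠀⠀⠀
⠀⠀⠀⠂⠂⠂⠂⠂⠀⠀⠀
⠀⠀⠀⠂⠂⠂⠂⠂⠿⠀⠀
⠀⠀⠀⠂⠂⠂⠂⠂⠂⠀⠀
⠀⠀⠀⠂⠂⠂⠂⠂⠿⠀⠀
⠀⠀⠀⠂⠂⠂⠂⠂⠿⠀⠀

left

⠀⠀⠀⠀⠀⠀⠀⠀⠀⠀⠀
⠀⠀⠀⠀⠀⠀⠀⠀⠀⠀⠀
⠀⠀⠀⠀⠀⠀⠀⠀⠀⠀⠀
⠀⠀⠀⠿⠿⠿⠿⠿⠿⠀⠀
⠀⠀⠀⠿⠿⠿⠿⠿⠿⠀⠀
⠀⠀⠀⠂⠂⣾⠂⠂⠂⠀⠀
⠀⠀⠀⠂⠂⠂⠂⠂⠂⠀⠀
⠀⠀⠀⠂⠂⠂⠂⠂⠂⠿⠀
⠀⠀⠀⠀⠂⠂⠂⠂⠂⠂⠀
⠀⠀⠀⠀⠂⠂⠂⠂⠂⠿⠀
⠀⠀⠀⠀⠂⠂⠂⠂⠂⠿⠀

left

⠀⠀⠀⠀⠀⠀⠀⠀⠀⠀⠀
⠀⠀⠀⠀⠀⠀⠀⠀⠀⠀⠀
⠀⠀⠀⠀⠀⠀⠀⠀⠀⠀⠀
⠀⠀⠀⠿⠿⠿⠿⠿⠿⠿⠀
⠀⠀⠀⠿⠿⠿⠿⠿⠿⠿⠀
⠀⠀⠀⠿⠂⣾⠂⠂⠂⠂⠀
⠀⠀⠀⠿⠂⠂⠂⠂⠂⠂⠀
⠀⠀⠀⠿⠂⠂⠂⠂⠂⠂⠿
⠀⠀⠀⠀⠀⠂⠂⠂⠂⠂⠂
⠀⠀⠀⠀⠀⠂⠂⠂⠂⠂⠿
⠀⠀⠀⠀⠀⠂⠂⠂⠂⠂⠿

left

⠀⠀⠀⠀⠀⠀⠀⠀⠀⠀⠀
⠀⠀⠀⠀⠀⠀⠀⠀⠀⠀⠀
⠀⠀⠀⠀⠀⠀⠀⠀⠀⠀⠀
⠀⠀⠀⠿⠿⠿⠿⠿⠿⠿⠿
⠀⠀⠀⠿⠿⠿⠿⠿⠿⠿⠿
⠀⠀⠀⠿⠿⣾⠂⠂⠂⠂⠂
⠀⠀⠀⠿⠿⠂⠂⠂⠂⠂⠂
⠀⠀⠀⠿⠿⠂⠂⠂⠂⠂⠂
⠀⠀⠀⠀⠀⠀⠂⠂⠂⠂⠂
⠀⠀⠀⠀⠀⠀⠂⠂⠂⠂⠂
⠀⠀⠀⠀⠀⠀⠂⠂⠂⠂⠂

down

⠀⠀⠀⠀⠀⠀⠀⠀⠀⠀⠀
⠀⠀⠀⠀⠀⠀⠀⠀⠀⠀⠀
⠀⠀⠀⠿⠿⠿⠿⠿⠿⠿⠿
⠀⠀⠀⠿⠿⠿⠿⠿⠿⠿⠿
⠀⠀⠀⠿⠿⠂⠂⠂⠂⠂⠂
⠀⠀⠀⠿⠿⣾⠂⠂⠂⠂⠂
⠀⠀⠀⠿⠿⠂⠂⠂⠂⠂⠂
⠀⠀⠀⠿⠿⠂⠂⠂⠂⠂⠂
⠀⠀⠀⠀⠀⠀⠂⠂⠂⠂⠂
⠀⠀⠀⠀⠀⠀⠂⠂⠂⠂⠂
⠀⠀⠀⠀⠀⠀⠿⠿⠿⠿⠿

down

⠀⠀⠀⠀⠀⠀⠀⠀⠀⠀⠀
⠀⠀⠀⠿⠿⠿⠿⠿⠿⠿⠿
⠀⠀⠀⠿⠿⠿⠿⠿⠿⠿⠿
⠀⠀⠀⠿⠿⠂⠂⠂⠂⠂⠂
⠀⠀⠀⠿⠿⠂⠂⠂⠂⠂⠂
⠀⠀⠀⠿⠿⣾⠂⠂⠂⠂⠂
⠀⠀⠀⠿⠿⠂⠂⠂⠂⠂⠂
⠀⠀⠀⠿⠿⠂⠂⠂⠂⠂⠂
⠀⠀⠀⠀⠀⠀⠂⠂⠂⠂⠂
⠀⠀⠀⠀⠀⠀⠿⠿⠿⠿⠿
⠀⠀⠀⠀⠀⠀⠀⠀⠀⠀⠀

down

⠀⠀⠀⠿⠿⠿⠿⠿⠿⠿⠿
⠀⠀⠀⠿⠿⠿⠿⠿⠿⠿⠿
⠀⠀⠀⠿⠿⠂⠂⠂⠂⠂⠂
⠀⠀⠀⠿⠿⠂⠂⠂⠂⠂⠂
⠀⠀⠀⠿⠿⠂⠂⠂⠂⠂⠂
⠀⠀⠀⠿⠿⣾⠂⠂⠂⠂⠂
⠀⠀⠀⠿⠿⠂⠂⠂⠂⠂⠂
⠀⠀⠀⠿⠿⠂⠂⠂⠂⠂⠂
⠀⠀⠀⠀⠀⠀⠿⠿⠿⠿⠿
⠀⠀⠀⠀⠀⠀⠀⠀⠀⠀⠀
⠀⠀⠀⠀⠀⠀⠀⠀⠀⠀⠀

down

⠀⠀⠀⠿⠿⠿⠿⠿⠿⠿⠿
⠀⠀⠀⠿⠿⠂⠂⠂⠂⠂⠂
⠀⠀⠀⠿⠿⠂⠂⠂⠂⠂⠂
⠀⠀⠀⠿⠿⠂⠂⠂⠂⠂⠂
⠀⠀⠀⠿⠿⠂⠂⠂⠂⠂⠂
⠀⠀⠀⠿⠿⣾⠂⠂⠂⠂⠂
⠀⠀⠀⠿⠿⠂⠂⠂⠂⠂⠂
⠀⠀⠀⠿⠿⠿⠿⠿⠿⠿⠿
⠀⠀⠀⠀⠀⠀⠀⠀⠀⠀⠀
⠀⠀⠀⠀⠀⠀⠀⠀⠀⠀⠀
⠀⠀⠀⠀⠀⠀⠀⠀⠀⠀⠀

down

⠀⠀⠀⠿⠿⠂⠂⠂⠂⠂⠂
⠀⠀⠀⠿⠿⠂⠂⠂⠂⠂⠂
⠀⠀⠀⠿⠿⠂⠂⠂⠂⠂⠂
⠀⠀⠀⠿⠿⠂⠂⠂⠂⠂⠂
⠀⠀⠀⠿⠿⠂⠂⠂⠂⠂⠂
⠀⠀⠀⠿⠿⣾⠂⠂⠂⠂⠂
⠀⠀⠀⠿⠿⠿⠿⠿⠿⠿⠿
⠀⠀⠀⠿⠿⠿⠿⠿⠀⠀⠀
⠀⠀⠀⠀⠀⠀⠀⠀⠀⠀⠀
⠀⠀⠀⠀⠀⠀⠀⠀⠀⠀⠀
⠀⠀⠀⠀⠀⠀⠀⠀⠀⠀⠀

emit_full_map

⠿⠿⠿⠿⠿⠿⠿⠿⠀
⠿⠿⠿⠿⠿⠿⠿⠿⠀
⠿⠿⠂⠂⠂⠂⠂⠂⠀
⠿⠿⠂⠂⠂⠂⠂⠂⠀
⠿⠿⠂⠂⠂⠂⠂⠂⠿
⠿⠿⠂⠂⠂⠂⠂⠂⠂
⠿⠿⠂⠂⠂⠂⠂⠂⠿
⠿⠿⣾⠂⠂⠂⠂⠂⠿
⠿⠿⠿⠿⠿⠿⠿⠿⠿
⠿⠿⠿⠿⠿⠀⠀⠀⠀

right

⠀⠀⠿⠿⠂⠂⠂⠂⠂⠂⠀
⠀⠀⠿⠿⠂⠂⠂⠂⠂⠂⠀
⠀⠀⠿⠿⠂⠂⠂⠂⠂⠂⠿
⠀⠀⠿⠿⠂⠂⠂⠂⠂⠂⠂
⠀⠀⠿⠿⠂⠂⠂⠂⠂⠂⠿
⠀⠀⠿⠿⠂⣾⠂⠂⠂⠂⠿
⠀⠀⠿⠿⠿⠿⠿⠿⠿⠿⠿
⠀⠀⠿⠿⠿⠿⠿⠿⠀⠀⠀
⠀⠀⠀⠀⠀⠀⠀⠀⠀⠀⠀
⠀⠀⠀⠀⠀⠀⠀⠀⠀⠀⠀
⠀⠀⠀⠀⠀⠀⠀⠀⠀⠀⠀

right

⠀⠿⠿⠂⠂⠂⠂⠂⠂⠀⠀
⠀⠿⠿⠂⠂⠂⠂⠂⠂⠀⠀
⠀⠿⠿⠂⠂⠂⠂⠂⠂⠿⠀
⠀⠿⠿⠂⠂⠂⠂⠂⠂⠂⠀
⠀⠿⠿⠂⠂⠂⠂⠂⠂⠿⠀
⠀⠿⠿⠂⠂⣾⠂⠂⠂⠿⠀
⠀⠿⠿⠿⠿⠿⠿⠿⠿⠿⠀
⠀⠿⠿⠿⠿⠿⠿⠿⠀⠀⠀
⠀⠀⠀⠀⠀⠀⠀⠀⠀⠀⠀
⠀⠀⠀⠀⠀⠀⠀⠀⠀⠀⠀
⠀⠀⠀⠀⠀⠀⠀⠀⠀⠀⠀

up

⠀⠿⠿⠿⠿⠿⠿⠿⠿⠀⠀
⠀⠿⠿⠂⠂⠂⠂⠂⠂⠀⠀
⠀⠿⠿⠂⠂⠂⠂⠂⠂⠀⠀
⠀⠿⠿⠂⠂⠂⠂⠂⠂⠿⠀
⠀⠿⠿⠂⠂⠂⠂⠂⠂⠂⠀
⠀⠿⠿⠂⠂⣾⠂⠂⠂⠿⠀
⠀⠿⠿⠂⠂⠂⠂⠂⠂⠿⠀
⠀⠿⠿⠿⠿⠿⠿⠿⠿⠿⠀
⠀⠿⠿⠿⠿⠿⠿⠿⠀⠀⠀
⠀⠀⠀⠀⠀⠀⠀⠀⠀⠀⠀
⠀⠀⠀⠀⠀⠀⠀⠀⠀⠀⠀

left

⠀⠀⠿⠿⠿⠿⠿⠿⠿⠿⠀
⠀⠀⠿⠿⠂⠂⠂⠂⠂⠂⠀
⠀⠀⠿⠿⠂⠂⠂⠂⠂⠂⠀
⠀⠀⠿⠿⠂⠂⠂⠂⠂⠂⠿
⠀⠀⠿⠿⠂⠂⠂⠂⠂⠂⠂
⠀⠀⠿⠿⠂⣾⠂⠂⠂⠂⠿
⠀⠀⠿⠿⠂⠂⠂⠂⠂⠂⠿
⠀⠀⠿⠿⠿⠿⠿⠿⠿⠿⠿
⠀⠀⠿⠿⠿⠿⠿⠿⠿⠀⠀
⠀⠀⠀⠀⠀⠀⠀⠀⠀⠀⠀
⠀⠀⠀⠀⠀⠀⠀⠀⠀⠀⠀

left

⠀⠀⠀⠿⠿⠿⠿⠿⠿⠿⠿
⠀⠀⠀⠿⠿⠂⠂⠂⠂⠂⠂
⠀⠀⠀⠿⠿⠂⠂⠂⠂⠂⠂
⠀⠀⠀⠿⠿⠂⠂⠂⠂⠂⠂
⠀⠀⠀⠿⠿⠂⠂⠂⠂⠂⠂
⠀⠀⠀⠿⠿⣾⠂⠂⠂⠂⠂
⠀⠀⠀⠿⠿⠂⠂⠂⠂⠂⠂
⠀⠀⠀⠿⠿⠿⠿⠿⠿⠿⠿
⠀⠀⠀⠿⠿⠿⠿⠿⠿⠿⠀
⠀⠀⠀⠀⠀⠀⠀⠀⠀⠀⠀
⠀⠀⠀⠀⠀⠀⠀⠀⠀⠀⠀

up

⠀⠀⠀⠿⠿⠿⠿⠿⠿⠿⠿
⠀⠀⠀⠿⠿⠿⠿⠿⠿⠿⠿
⠀⠀⠀⠿⠿⠂⠂⠂⠂⠂⠂
⠀⠀⠀⠿⠿⠂⠂⠂⠂⠂⠂
⠀⠀⠀⠿⠿⠂⠂⠂⠂⠂⠂
⠀⠀⠀⠿⠿⣾⠂⠂⠂⠂⠂
⠀⠀⠀⠿⠿⠂⠂⠂⠂⠂⠂
⠀⠀⠀⠿⠿⠂⠂⠂⠂⠂⠂
⠀⠀⠀⠿⠿⠿⠿⠿⠿⠿⠿
⠀⠀⠀⠿⠿⠿⠿⠿⠿⠿⠀
⠀⠀⠀⠀⠀⠀⠀⠀⠀⠀⠀

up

⠀⠀⠀⠀⠀⠀⠀⠀⠀⠀⠀
⠀⠀⠀⠿⠿⠿⠿⠿⠿⠿⠿
⠀⠀⠀⠿⠿⠿⠿⠿⠿⠿⠿
⠀⠀⠀⠿⠿⠂⠂⠂⠂⠂⠂
⠀⠀⠀⠿⠿⠂⠂⠂⠂⠂⠂
⠀⠀⠀⠿⠿⣾⠂⠂⠂⠂⠂
⠀⠀⠀⠿⠿⠂⠂⠂⠂⠂⠂
⠀⠀⠀⠿⠿⠂⠂⠂⠂⠂⠂
⠀⠀⠀⠿⠿⠂⠂⠂⠂⠂⠂
⠀⠀⠀⠿⠿⠿⠿⠿⠿⠿⠿
⠀⠀⠀⠿⠿⠿⠿⠿⠿⠿⠀

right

⠀⠀⠀⠀⠀⠀⠀⠀⠀⠀⠀
⠀⠀⠿⠿⠿⠿⠿⠿⠿⠿⠀
⠀⠀⠿⠿⠿⠿⠿⠿⠿⠿⠀
⠀⠀⠿⠿⠂⠂⠂⠂⠂⠂⠀
⠀⠀⠿⠿⠂⠂⠂⠂⠂⠂⠀
⠀⠀⠿⠿⠂⣾⠂⠂⠂⠂⠿
⠀⠀⠿⠿⠂⠂⠂⠂⠂⠂⠂
⠀⠀⠿⠿⠂⠂⠂⠂⠂⠂⠿
⠀⠀⠿⠿⠂⠂⠂⠂⠂⠂⠿
⠀⠀⠿⠿⠿⠿⠿⠿⠿⠿⠿
⠀⠀⠿⠿⠿⠿⠿⠿⠿⠀⠀

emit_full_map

⠿⠿⠿⠿⠿⠿⠿⠿⠀
⠿⠿⠿⠿⠿⠿⠿⠿⠀
⠿⠿⠂⠂⠂⠂⠂⠂⠀
⠿⠿⠂⠂⠂⠂⠂⠂⠀
⠿⠿⠂⣾⠂⠂⠂⠂⠿
⠿⠿⠂⠂⠂⠂⠂⠂⠂
⠿⠿⠂⠂⠂⠂⠂⠂⠿
⠿⠿⠂⠂⠂⠂⠂⠂⠿
⠿⠿⠿⠿⠿⠿⠿⠿⠿
⠿⠿⠿⠿⠿⠿⠿⠀⠀

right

⠀⠀⠀⠀⠀⠀⠀⠀⠀⠀⠀
⠀⠿⠿⠿⠿⠿⠿⠿⠿⠀⠀
⠀⠿⠿⠿⠿⠿⠿⠿⠿⠀⠀
⠀⠿⠿⠂⠂⠂⠂⠂⠂⠀⠀
⠀⠿⠿⠂⠂⠂⠂⠂⠂⠀⠀
⠀⠿⠿⠂⠂⣾⠂⠂⠂⠿⠀
⠀⠿⠿⠂⠂⠂⠂⠂⠂⠂⠀
⠀⠿⠿⠂⠂⠂⠂⠂⠂⠿⠀
⠀⠿⠿⠂⠂⠂⠂⠂⠂⠿⠀
⠀⠿⠿⠿⠿⠿⠿⠿⠿⠿⠀
⠀⠿⠿⠿⠿⠿⠿⠿⠀⠀⠀

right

⠀⠀⠀⠀⠀⠀⠀⠀⠀⠀⠀
⠿⠿⠿⠿⠿⠿⠿⠿⠀⠀⠀
⠿⠿⠿⠿⠿⠿⠿⠿⠀⠀⠀
⠿⠿⠂⠂⠂⠂⠂⠂⠀⠀⠀
⠿⠿⠂⠂⠂⠂⠂⠂⠀⠀⠀
⠿⠿⠂⠂⠂⣾⠂⠂⠿⠀⠀
⠿⠿⠂⠂⠂⠂⠂⠂⠂⠀⠀
⠿⠿⠂⠂⠂⠂⠂⠂⠿⠀⠀
⠿⠿⠂⠂⠂⠂⠂⠂⠿⠀⠀
⠿⠿⠿⠿⠿⠿⠿⠿⠿⠀⠀
⠿⠿⠿⠿⠿⠿⠿⠀⠀⠀⠀

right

⠀⠀⠀⠀⠀⠀⠀⠀⠀⠀⠀
⠿⠿⠿⠿⠿⠿⠿⠀⠀⠀⠀
⠿⠿⠿⠿⠿⠿⠿⠀⠀⠀⠀
⠿⠂⠂⠂⠂⠂⠂⠿⠀⠀⠀
⠿⠂⠂⠂⠂⠂⠂⠿⠀⠀⠀
⠿⠂⠂⠂⠂⣾⠂⠿⠀⠀⠀
⠿⠂⠂⠂⠂⠂⠂⠂⠀⠀⠀
⠿⠂⠂⠂⠂⠂⠂⠿⠀⠀⠀
⠿⠂⠂⠂⠂⠂⠂⠿⠀⠀⠀
⠿⠿⠿⠿⠿⠿⠿⠿⠀⠀⠀
⠿⠿⠿⠿⠿⠿⠀⠀⠀⠀⠀

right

⠀⠀⠀⠀⠀⠀⠀⠀⠀⠀⠀
⠿⠿⠿⠿⠿⠿⠀⠀⠀⠀⠀
⠿⠿⠿⠿⠿⠿⠀⠀⠀⠀⠀
⠂⠂⠂⠂⠂⠂⠿⠿⠀⠀⠀
⠂⠂⠂⠂⠂⠂⠿⠿⠀⠀⠀
⠂⠂⠂⠂⠂⣾⠿⠿⠀⠀⠀
⠂⠂⠂⠂⠂⠂⠂⠂⠀⠀⠀
⠂⠂⠂⠂⠂⠂⠿⠿⠀⠀⠀
⠂⠂⠂⠂⠂⠂⠿⠀⠀⠀⠀
⠿⠿⠿⠿⠿⠿⠿⠀⠀⠀⠀
⠿⠿⠿⠿⠿⠀⠀⠀⠀⠀⠀

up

⠀⠀⠀⠀⠀⠀⠀⠀⠀⠀⠀
⠀⠀⠀⠀⠀⠀⠀⠀⠀⠀⠀
⠿⠿⠿⠿⠿⠿⠀⠀⠀⠀⠀
⠿⠿⠿⠿⠿⠿⠿⠿⠀⠀⠀
⠂⠂⠂⠂⠂⠂⠿⠿⠀⠀⠀
⠂⠂⠂⠂⠂⣾⠿⠿⠀⠀⠀
⠂⠂⠂⠂⠂⠂⠿⠿⠀⠀⠀
⠂⠂⠂⠂⠂⠂⠂⠂⠀⠀⠀
⠂⠂⠂⠂⠂⠂⠿⠿⠀⠀⠀
⠂⠂⠂⠂⠂⠂⠿⠀⠀⠀⠀
⠿⠿⠿⠿⠿⠿⠿⠀⠀⠀⠀

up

⠀⠀⠀⠀⠀⠀⠀⠀⠀⠀⠀
⠀⠀⠀⠀⠀⠀⠀⠀⠀⠀⠀
⠀⠀⠀⠀⠀⠀⠀⠀⠀⠀⠀
⠿⠿⠿⠿⠿⠿⠿⠿⠀⠀⠀
⠿⠿⠿⠿⠿⠿⠿⠿⠀⠀⠀
⠂⠂⠂⠂⠂⣾⠿⠿⠀⠀⠀
⠂⠂⠂⠂⠂⠂⠿⠿⠀⠀⠀
⠂⠂⠂⠂⠂⠂⠿⠿⠀⠀⠀
⠂⠂⠂⠂⠂⠂⠂⠂⠀⠀⠀
⠂⠂⠂⠂⠂⠂⠿⠿⠀⠀⠀
⠂⠂⠂⠂⠂⠂⠿⠀⠀⠀⠀

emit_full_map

⠿⠿⠿⠿⠿⠿⠿⠿⠿⠿
⠿⠿⠿⠿⠿⠿⠿⠿⠿⠿
⠿⠿⠂⠂⠂⠂⠂⣾⠿⠿
⠿⠿⠂⠂⠂⠂⠂⠂⠿⠿
⠿⠿⠂⠂⠂⠂⠂⠂⠿⠿
⠿⠿⠂⠂⠂⠂⠂⠂⠂⠂
⠿⠿⠂⠂⠂⠂⠂⠂⠿⠿
⠿⠿⠂⠂⠂⠂⠂⠂⠿⠀
⠿⠿⠿⠿⠿⠿⠿⠿⠿⠀
⠿⠿⠿⠿⠿⠿⠿⠀⠀⠀


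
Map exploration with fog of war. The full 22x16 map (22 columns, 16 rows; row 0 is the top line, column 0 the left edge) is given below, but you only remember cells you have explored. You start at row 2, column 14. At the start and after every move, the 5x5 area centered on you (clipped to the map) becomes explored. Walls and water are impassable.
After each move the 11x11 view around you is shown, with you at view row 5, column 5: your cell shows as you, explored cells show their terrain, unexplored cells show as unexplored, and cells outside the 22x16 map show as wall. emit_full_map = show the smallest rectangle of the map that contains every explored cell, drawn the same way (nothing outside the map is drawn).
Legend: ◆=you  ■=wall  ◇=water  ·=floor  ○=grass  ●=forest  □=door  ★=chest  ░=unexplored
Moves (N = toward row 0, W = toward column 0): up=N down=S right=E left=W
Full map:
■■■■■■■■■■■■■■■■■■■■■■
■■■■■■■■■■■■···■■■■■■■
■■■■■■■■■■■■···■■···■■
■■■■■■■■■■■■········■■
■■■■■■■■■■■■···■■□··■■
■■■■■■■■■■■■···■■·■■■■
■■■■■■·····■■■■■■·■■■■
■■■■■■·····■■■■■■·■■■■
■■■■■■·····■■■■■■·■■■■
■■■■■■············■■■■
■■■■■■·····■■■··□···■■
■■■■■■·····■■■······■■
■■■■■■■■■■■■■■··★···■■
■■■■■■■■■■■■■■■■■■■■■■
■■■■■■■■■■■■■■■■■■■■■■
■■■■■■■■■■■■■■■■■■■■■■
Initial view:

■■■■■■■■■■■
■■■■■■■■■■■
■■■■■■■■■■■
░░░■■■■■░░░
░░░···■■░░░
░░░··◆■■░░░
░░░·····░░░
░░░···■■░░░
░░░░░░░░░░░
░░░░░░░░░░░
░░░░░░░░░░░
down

■■■■■■■■■■■
■■■■■■■■■■■
░░░■■■■■░░░
░░░···■■░░░
░░░···■■░░░
░░░··◆··░░░
░░░···■■░░░
░░░···■■░░░
░░░░░░░░░░░
░░░░░░░░░░░
░░░░░░░░░░░

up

■■■■■■■■■■■
■■■■■■■■■■■
■■■■■■■■■■■
░░░■■■■■░░░
░░░···■■░░░
░░░··◆■■░░░
░░░·····░░░
░░░···■■░░░
░░░···■■░░░
░░░░░░░░░░░
░░░░░░░░░░░

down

■■■■■■■■■■■
■■■■■■■■■■■
░░░■■■■■░░░
░░░···■■░░░
░░░···■■░░░
░░░··◆··░░░
░░░···■■░░░
░░░···■■░░░
░░░░░░░░░░░
░░░░░░░░░░░
░░░░░░░░░░░

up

■■■■■■■■■■■
■■■■■■■■■■■
■■■■■■■■■■■
░░░■■■■■░░░
░░░···■■░░░
░░░··◆■■░░░
░░░·····░░░
░░░···■■░░░
░░░···■■░░░
░░░░░░░░░░░
░░░░░░░░░░░

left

■■■■■■■■■■■
■■■■■■■■■■■
■■■■■■■■■■■
░░░■■■■■■░░
░░░■···■■░░
░░░■·◆·■■░░
░░░■·····░░
░░░■···■■░░
░░░░···■■░░
░░░░░░░░░░░
░░░░░░░░░░░

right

■■■■■■■■■■■
■■■■■■■■■■■
■■■■■■■■■■■
░░■■■■■■░░░
░░■···■■░░░
░░■··◆■■░░░
░░■·····░░░
░░■···■■░░░
░░░···■■░░░
░░░░░░░░░░░
░░░░░░░░░░░

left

■■■■■■■■■■■
■■■■■■■■■■■
■■■■■■■■■■■
░░░■■■■■■░░
░░░■···■■░░
░░░■·◆·■■░░
░░░■·····░░
░░░■···■■░░
░░░░···■■░░
░░░░░░░░░░░
░░░░░░░░░░░

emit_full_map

■■■■■■
■···■■
■·◆·■■
■·····
■···■■
░···■■

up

■■■■■■■■■■■
■■■■■■■■■■■
■■■■■■■■■■■
■■■■■■■■■■■
░░░■■■■■■░░
░░░■·◆·■■░░
░░░■···■■░░
░░░■·····░░
░░░■···■■░░
░░░░···■■░░
░░░░░░░░░░░

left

■■■■■■■■■■■
■■■■■■■■■■■
■■■■■■■■■■■
■■■■■■■■■■■
░░░■■■■■■■░
░░░■■◆··■■░
░░░■■···■■░
░░░■■·····░
░░░░■···■■░
░░░░░···■■░
░░░░░░░░░░░

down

■■■■■■■■■■■
■■■■■■■■■■■
■■■■■■■■■■■
░░░■■■■■■■░
░░░■■···■■░
░░░■■◆··■■░
░░░■■·····░
░░░■■···■■░
░░░░░···■■░
░░░░░░░░░░░
░░░░░░░░░░░

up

■■■■■■■■■■■
■■■■■■■■■■■
■■■■■■■■■■■
■■■■■■■■■■■
░░░■■■■■■■░
░░░■■◆··■■░
░░░■■···■■░
░░░■■·····░
░░░■■···■■░
░░░░░···■■░
░░░░░░░░░░░

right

■■■■■■■■■■■
■■■■■■■■■■■
■■■■■■■■■■■
■■■■■■■■■■■
░░■■■■■■■░░
░░■■·◆·■■░░
░░■■···■■░░
░░■■·····░░
░░■■···■■░░
░░░░···■■░░
░░░░░░░░░░░

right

■■■■■■■■■■■
■■■■■■■■■■■
■■■■■■■■■■■
■■■■■■■■■■■
░■■■■■■■░░░
░■■··◆■■░░░
░■■···■■░░░
░■■·····░░░
░■■···■■░░░
░░░···■■░░░
░░░░░░░░░░░

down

■■■■■■■■■■■
■■■■■■■■■■■
■■■■■■■■■■■
░■■■■■■■░░░
░■■···■■░░░
░■■··◆■■░░░
░■■·····░░░
░■■···■■░░░
░░░···■■░░░
░░░░░░░░░░░
░░░░░░░░░░░

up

■■■■■■■■■■■
■■■■■■■■■■■
■■■■■■■■■■■
■■■■■■■■■■■
░■■■■■■■░░░
░■■··◆■■░░░
░■■···■■░░░
░■■·····░░░
░■■···■■░░░
░░░···■■░░░
░░░░░░░░░░░

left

■■■■■■■■■■■
■■■■■■■■■■■
■■■■■■■■■■■
■■■■■■■■■■■
░░■■■■■■■░░
░░■■·◆·■■░░
░░■■···■■░░
░░■■·····░░
░░■■···■■░░
░░░░···■■░░
░░░░░░░░░░░

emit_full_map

■■■■■■■
■■·◆·■■
■■···■■
■■·····
■■···■■
░░···■■

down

■■■■■■■■■■■
■■■■■■■■■■■
■■■■■■■■■■■
░░■■■■■■■░░
░░■■···■■░░
░░■■·◆·■■░░
░░■■·····░░
░░■■···■■░░
░░░░···■■░░
░░░░░░░░░░░
░░░░░░░░░░░

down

■■■■■■■■■■■
■■■■■■■■■■■
░░■■■■■■■░░
░░■■···■■░░
░░■■···■■░░
░░■■·◆···░░
░░■■···■■░░
░░░■···■■░░
░░░░░░░░░░░
░░░░░░░░░░░
░░░░░░░░░░░

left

■■■■■■■■■■■
■■■■■■■■■■■
░░░■■■■■■■░
░░░■■···■■░
░░░■■···■■░
░░░■■◆····░
░░░■■···■■░
░░░■■···■■░
░░░░░░░░░░░
░░░░░░░░░░░
░░░░░░░░░░░

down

■■■■■■■■■■■
░░░■■■■■■■░
░░░■■···■■░
░░░■■···■■░
░░░■■·····░
░░░■■◆··■■░
░░░■■···■■░
░░░·■■■■░░░
░░░░░░░░░░░
░░░░░░░░░░░
░░░░░░░░░░░

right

■■■■■■■■■■■
░░■■■■■■■░░
░░■■···■■░░
░░■■···■■░░
░░■■·····░░
░░■■·◆·■■░░
░░■■···■■░░
░░·■■■■■░░░
░░░░░░░░░░░
░░░░░░░░░░░
░░░░░░░░░░░

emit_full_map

■■■■■■■
■■···■■
■■···■■
■■·····
■■·◆·■■
■■···■■
·■■■■■░

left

■■■■■■■■■■■
░░░■■■■■■■░
░░░■■···■■░
░░░■■···■■░
░░░■■·····░
░░░■■◆··■■░
░░░■■···■■░
░░░·■■■■■░░
░░░░░░░░░░░
░░░░░░░░░░░
░░░░░░░░░░░

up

■■■■■■■■■■■
■■■■■■■■■■■
░░░■■■■■■■░
░░░■■···■■░
░░░■■···■■░
░░░■■◆····░
░░░■■···■■░
░░░■■···■■░
░░░·■■■■■░░
░░░░░░░░░░░
░░░░░░░░░░░

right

■■■■■■■■■■■
■■■■■■■■■■■
░░■■■■■■■░░
░░■■···■■░░
░░■■···■■░░
░░■■·◆···░░
░░■■···■■░░
░░■■···■■░░
░░·■■■■■░░░
░░░░░░░░░░░
░░░░░░░░░░░

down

■■■■■■■■■■■
░░■■■■■■■░░
░░■■···■■░░
░░■■···■■░░
░░■■·····░░
░░■■·◆·■■░░
░░■■···■■░░
░░·■■■■■░░░
░░░░░░░░░░░
░░░░░░░░░░░
░░░░░░░░░░░

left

■■■■■■■■■■■
░░░■■■■■■■░
░░░■■···■■░
░░░■■···■■░
░░░■■·····░
░░░■■◆··■■░
░░░■■···■■░
░░░·■■■■■░░
░░░░░░░░░░░
░░░░░░░░░░░
░░░░░░░░░░░


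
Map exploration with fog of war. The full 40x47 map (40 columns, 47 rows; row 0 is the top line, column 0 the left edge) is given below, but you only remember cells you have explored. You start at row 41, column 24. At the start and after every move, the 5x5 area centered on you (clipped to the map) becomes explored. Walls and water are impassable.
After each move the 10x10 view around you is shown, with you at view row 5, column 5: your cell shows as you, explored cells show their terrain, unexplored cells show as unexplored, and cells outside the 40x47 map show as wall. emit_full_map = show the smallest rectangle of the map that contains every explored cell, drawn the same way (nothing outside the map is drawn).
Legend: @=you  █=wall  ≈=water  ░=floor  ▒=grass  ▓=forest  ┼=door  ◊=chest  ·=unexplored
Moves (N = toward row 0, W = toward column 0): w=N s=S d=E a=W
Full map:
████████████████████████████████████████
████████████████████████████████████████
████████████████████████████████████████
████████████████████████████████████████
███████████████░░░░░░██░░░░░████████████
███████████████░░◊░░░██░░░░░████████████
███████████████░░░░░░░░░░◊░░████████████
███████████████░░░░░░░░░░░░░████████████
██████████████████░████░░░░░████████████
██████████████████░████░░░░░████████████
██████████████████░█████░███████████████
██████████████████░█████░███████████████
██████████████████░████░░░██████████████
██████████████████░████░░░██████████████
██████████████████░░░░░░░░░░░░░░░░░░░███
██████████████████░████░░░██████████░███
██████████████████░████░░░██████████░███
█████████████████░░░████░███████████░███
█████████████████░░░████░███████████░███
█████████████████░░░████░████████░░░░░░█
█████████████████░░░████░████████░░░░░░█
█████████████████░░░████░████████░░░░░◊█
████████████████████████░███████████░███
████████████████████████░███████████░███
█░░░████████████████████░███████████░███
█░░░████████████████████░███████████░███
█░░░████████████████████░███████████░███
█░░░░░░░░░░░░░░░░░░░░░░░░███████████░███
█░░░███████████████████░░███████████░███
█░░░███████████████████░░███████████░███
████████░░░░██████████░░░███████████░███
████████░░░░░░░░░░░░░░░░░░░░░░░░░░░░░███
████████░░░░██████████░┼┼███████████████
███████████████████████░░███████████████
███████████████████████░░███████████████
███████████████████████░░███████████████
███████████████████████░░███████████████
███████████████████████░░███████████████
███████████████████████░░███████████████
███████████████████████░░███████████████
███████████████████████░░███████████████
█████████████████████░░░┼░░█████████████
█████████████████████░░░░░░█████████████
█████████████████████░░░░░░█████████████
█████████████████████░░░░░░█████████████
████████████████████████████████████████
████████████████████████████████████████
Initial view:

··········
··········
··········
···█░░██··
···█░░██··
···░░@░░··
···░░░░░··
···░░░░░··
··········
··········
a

··········
··········
··········
···██░░██·
···██░░██·
···░░@┼░░·
···░░░░░░·
···░░░░░░·
··········
··········

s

··········
··········
···██░░██·
···██░░██·
···░░░┼░░·
···░░@░░░·
···░░░░░░·
···░░░░░··
··········
··········

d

··········
··········
··██░░██··
··██░░██··
··░░░┼░░··
··░░░@░░··
··░░░░░░··
··░░░░░░··
··········
··········

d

··········
··········
·██░░██···
·██░░███··
·░░░┼░░█··
·░░░░@░█··
·░░░░░░█··
·░░░░░░█··
··········
··········

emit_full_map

██░░██·
██░░███
░░░┼░░█
░░░░@░█
░░░░░░█
░░░░░░█

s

··········
·██░░██···
·██░░███··
·░░░┼░░█··
·░░░░░░█··
·░░░░@░█··
·░░░░░░█··
···█████··
··········
██████████

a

··········
··██░░██··
··██░░███·
··░░░┼░░█·
··░░░░░░█·
··░░░@░░█·
··░░░░░░█·
···██████·
··········
██████████

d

··········
·██░░██···
·██░░███··
·░░░┼░░█··
·░░░░░░█··
·░░░░@░█··
·░░░░░░█··
··██████··
··········
██████████

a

··········
··██░░██··
··██░░███·
··░░░┼░░█·
··░░░░░░█·
··░░░@░░█·
··░░░░░░█·
···██████·
··········
██████████

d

··········
·██░░██···
·██░░███··
·░░░┼░░█··
·░░░░░░█··
·░░░░@░█··
·░░░░░░█··
··██████··
··········
██████████

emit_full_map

██░░██·
██░░███
░░░┼░░█
░░░░░░█
░░░░@░█
░░░░░░█
·██████
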